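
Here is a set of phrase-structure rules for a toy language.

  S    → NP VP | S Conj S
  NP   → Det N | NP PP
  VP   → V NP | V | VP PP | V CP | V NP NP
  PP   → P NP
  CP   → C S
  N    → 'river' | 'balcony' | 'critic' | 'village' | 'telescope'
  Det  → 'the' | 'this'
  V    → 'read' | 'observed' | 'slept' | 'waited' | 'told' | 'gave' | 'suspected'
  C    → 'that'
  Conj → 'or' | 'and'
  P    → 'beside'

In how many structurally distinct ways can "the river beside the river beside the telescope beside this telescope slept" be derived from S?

Two of the 5 distinct bracketings:
[S [NP [NP [Det the] [N river]] [PP [P beside] [NP [NP [Det the] [N river]] [PP [P beside] [NP [NP [Det the] [N telescope]] [PP [P beside] [NP [Det this] [N telescope]]]]]]]] [VP [V slept]]]
[S [NP [NP [Det the] [N river]] [PP [P beside] [NP [NP [NP [Det the] [N river]] [PP [P beside] [NP [Det the] [N telescope]]]] [PP [P beside] [NP [Det this] [N telescope]]]]]] [VP [V slept]]]
The trees differ in how a recursive rule is bracketed over the same span.

5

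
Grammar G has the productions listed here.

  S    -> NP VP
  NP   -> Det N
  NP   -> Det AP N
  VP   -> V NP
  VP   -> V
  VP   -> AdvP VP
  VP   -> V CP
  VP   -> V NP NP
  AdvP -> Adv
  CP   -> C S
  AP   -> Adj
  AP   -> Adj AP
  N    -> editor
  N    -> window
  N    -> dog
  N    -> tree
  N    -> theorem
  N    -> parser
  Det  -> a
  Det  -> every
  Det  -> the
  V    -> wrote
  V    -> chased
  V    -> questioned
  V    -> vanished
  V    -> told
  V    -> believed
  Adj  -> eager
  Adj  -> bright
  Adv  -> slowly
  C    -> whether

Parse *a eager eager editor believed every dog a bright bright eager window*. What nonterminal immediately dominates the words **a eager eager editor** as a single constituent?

S
  NP
    Det: a
    AP
      Adj: eager
      AP
        Adj: eager
    N: editor
  VP
    V: believed
    NP
      Det: every
      N: dog
    NP
      Det: a
      AP
        Adj: bright
        AP
          Adj: bright
          AP
            Adj: eager
      N: window
The span 'a eager eager editor' is the NP node built by NP → Det AP N.

NP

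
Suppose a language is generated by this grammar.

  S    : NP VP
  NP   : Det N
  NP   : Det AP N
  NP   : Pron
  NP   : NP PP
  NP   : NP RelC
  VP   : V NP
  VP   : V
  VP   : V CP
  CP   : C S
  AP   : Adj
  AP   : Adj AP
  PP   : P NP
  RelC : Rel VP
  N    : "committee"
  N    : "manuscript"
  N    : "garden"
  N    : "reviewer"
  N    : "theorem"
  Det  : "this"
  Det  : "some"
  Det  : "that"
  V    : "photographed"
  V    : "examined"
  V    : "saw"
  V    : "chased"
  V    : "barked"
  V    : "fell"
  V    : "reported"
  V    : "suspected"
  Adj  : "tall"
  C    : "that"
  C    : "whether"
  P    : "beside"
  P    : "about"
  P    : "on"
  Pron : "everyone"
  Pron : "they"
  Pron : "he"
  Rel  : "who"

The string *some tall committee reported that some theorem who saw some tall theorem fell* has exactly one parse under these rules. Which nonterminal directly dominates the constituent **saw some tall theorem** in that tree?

RelC

S
  NP
    Det: some
    AP
      Adj: tall
    N: committee
  VP
    V: reported
    CP
      C: that
      S
        NP
          NP
            Det: some
            N: theorem
          RelC
            Rel: who
            VP
              V: saw
              NP
                Det: some
                AP
                  Adj: tall
                N: theorem
        VP
          V: fell
The span 'saw some tall theorem' is the VP node built by VP → V NP.
Its mother is the RelC built by RelC → Rel VP.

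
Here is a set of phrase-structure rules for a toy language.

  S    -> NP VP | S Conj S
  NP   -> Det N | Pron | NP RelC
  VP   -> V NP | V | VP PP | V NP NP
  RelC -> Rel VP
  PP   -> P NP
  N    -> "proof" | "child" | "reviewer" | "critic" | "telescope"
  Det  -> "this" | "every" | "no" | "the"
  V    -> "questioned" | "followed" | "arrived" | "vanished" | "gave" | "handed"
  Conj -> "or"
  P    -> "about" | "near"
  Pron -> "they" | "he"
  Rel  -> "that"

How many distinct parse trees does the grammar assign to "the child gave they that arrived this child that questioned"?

Two of the 3 distinct bracketings:
[S [NP [Det the] [N child]] [VP [V gave] [NP [NP [Pron they]] [RelC [Rel that] [VP [V arrived] [NP [NP [Det this] [N child]] [RelC [Rel that] [VP [V questioned]]]]]]]]]
[S [NP [Det the] [N child]] [VP [V gave] [NP [NP [NP [Pron they]] [RelC [Rel that] [VP [V arrived] [NP [Det this] [N child]]]]] [RelC [Rel that] [VP [V questioned]]]]]]
The trees differ in how a recursive rule is bracketed over the same span.

3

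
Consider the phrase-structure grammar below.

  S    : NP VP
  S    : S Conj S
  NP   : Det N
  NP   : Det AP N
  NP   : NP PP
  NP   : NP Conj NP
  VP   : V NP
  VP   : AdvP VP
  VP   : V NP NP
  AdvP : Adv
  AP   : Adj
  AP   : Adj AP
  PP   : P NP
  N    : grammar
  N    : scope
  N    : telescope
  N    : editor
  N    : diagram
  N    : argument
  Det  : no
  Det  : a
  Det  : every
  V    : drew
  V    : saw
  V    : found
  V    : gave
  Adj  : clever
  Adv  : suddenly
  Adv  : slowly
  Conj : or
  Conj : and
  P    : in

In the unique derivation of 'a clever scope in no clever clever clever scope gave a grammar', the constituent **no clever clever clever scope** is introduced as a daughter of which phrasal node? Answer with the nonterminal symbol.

PP

[S [NP [NP [Det a] [AP [Adj clever]] [N scope]] [PP [P in] [NP [Det no] [AP [Adj clever] [AP [Adj clever] [AP [Adj clever]]]] [N scope]]]] [VP [V gave] [NP [Det a] [N grammar]]]]
The span 'no clever clever clever scope' is the NP node built by NP → Det AP N.
Its mother is the PP built by PP → P NP.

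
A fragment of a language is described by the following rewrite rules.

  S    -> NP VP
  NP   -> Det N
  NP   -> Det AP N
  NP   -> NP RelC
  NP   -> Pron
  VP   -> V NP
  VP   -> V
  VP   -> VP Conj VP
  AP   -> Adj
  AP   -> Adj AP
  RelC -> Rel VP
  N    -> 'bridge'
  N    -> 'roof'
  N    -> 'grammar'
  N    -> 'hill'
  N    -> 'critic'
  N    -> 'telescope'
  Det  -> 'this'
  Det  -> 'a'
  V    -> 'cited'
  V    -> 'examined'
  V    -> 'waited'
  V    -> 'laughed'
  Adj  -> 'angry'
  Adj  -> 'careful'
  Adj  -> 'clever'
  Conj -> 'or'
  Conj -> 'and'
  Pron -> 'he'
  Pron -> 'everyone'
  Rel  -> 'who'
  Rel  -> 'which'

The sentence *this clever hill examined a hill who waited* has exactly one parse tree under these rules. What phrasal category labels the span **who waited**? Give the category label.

[S [NP [Det this] [AP [Adj clever]] [N hill]] [VP [V examined] [NP [NP [Det a] [N hill]] [RelC [Rel who] [VP [V waited]]]]]]
The span 'who waited' is the RelC node built by RelC → Rel VP.

RelC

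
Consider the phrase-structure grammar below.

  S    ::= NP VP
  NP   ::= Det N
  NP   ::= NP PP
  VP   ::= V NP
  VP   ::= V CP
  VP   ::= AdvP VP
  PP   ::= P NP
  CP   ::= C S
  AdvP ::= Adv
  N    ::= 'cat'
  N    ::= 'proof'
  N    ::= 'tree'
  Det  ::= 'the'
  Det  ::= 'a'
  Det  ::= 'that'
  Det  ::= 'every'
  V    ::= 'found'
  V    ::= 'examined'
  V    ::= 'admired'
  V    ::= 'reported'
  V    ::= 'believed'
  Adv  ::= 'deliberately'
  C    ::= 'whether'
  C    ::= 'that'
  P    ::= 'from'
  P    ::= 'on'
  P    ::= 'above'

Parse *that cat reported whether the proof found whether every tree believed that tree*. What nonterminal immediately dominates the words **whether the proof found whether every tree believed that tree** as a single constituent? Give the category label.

S
  NP
    Det: that
    N: cat
  VP
    V: reported
    CP
      C: whether
      S
        NP
          Det: the
          N: proof
        VP
          V: found
          CP
            C: whether
            S
              NP
                Det: every
                N: tree
              VP
                V: believed
                NP
                  Det: that
                  N: tree
The span 'whether the proof found whether every tree believed that tree' is the CP node built by CP → C S.

CP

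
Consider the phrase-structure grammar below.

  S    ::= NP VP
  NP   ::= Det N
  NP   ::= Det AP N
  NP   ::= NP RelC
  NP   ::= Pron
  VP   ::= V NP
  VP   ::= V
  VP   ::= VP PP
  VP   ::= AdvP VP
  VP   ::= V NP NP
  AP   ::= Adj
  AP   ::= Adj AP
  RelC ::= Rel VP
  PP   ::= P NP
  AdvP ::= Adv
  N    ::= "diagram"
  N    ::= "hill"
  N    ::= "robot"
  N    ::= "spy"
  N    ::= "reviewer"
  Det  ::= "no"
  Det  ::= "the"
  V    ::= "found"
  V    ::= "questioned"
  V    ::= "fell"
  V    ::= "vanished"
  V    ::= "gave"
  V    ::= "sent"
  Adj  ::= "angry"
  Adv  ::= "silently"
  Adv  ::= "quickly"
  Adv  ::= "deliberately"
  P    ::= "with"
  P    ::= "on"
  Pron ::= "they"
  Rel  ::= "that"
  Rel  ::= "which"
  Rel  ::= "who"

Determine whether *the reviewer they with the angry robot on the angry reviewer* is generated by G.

For S → NP VP, the only prefix that parses as NP is 'the reviewer', but the remainder 'they with the angry robot on the angry reviewer' is not a VP under these rules.

Ungrammatical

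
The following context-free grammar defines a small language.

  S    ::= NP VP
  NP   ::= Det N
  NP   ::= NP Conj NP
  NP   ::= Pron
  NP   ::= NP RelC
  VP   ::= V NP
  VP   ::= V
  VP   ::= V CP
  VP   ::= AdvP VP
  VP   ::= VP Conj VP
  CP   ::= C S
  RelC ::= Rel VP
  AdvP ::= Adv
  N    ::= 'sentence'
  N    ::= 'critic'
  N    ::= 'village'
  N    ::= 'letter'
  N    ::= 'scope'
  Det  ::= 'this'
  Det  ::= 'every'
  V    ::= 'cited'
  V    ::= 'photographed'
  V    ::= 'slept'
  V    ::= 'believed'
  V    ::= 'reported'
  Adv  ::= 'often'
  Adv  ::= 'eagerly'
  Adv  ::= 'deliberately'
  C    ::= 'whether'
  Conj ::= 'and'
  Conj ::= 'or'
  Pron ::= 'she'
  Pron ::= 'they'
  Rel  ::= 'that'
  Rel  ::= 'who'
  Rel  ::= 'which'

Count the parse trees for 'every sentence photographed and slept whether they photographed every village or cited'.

Two of the 3 distinct bracketings:
[S [NP [Det every] [N sentence]] [VP [VP [V photographed]] [Conj and] [VP [V slept] [CP [C whether] [S [NP [Pron they]] [VP [VP [V photographed] [NP [Det every] [N village]]] [Conj or] [VP [V cited]]]]]]]]
[S [NP [Det every] [N sentence]] [VP [VP [V photographed]] [Conj and] [VP [VP [V slept] [CP [C whether] [S [NP [Pron they]] [VP [V photographed] [NP [Det every] [N village]]]]]] [Conj or] [VP [V cited]]]]]
The trees differ in how a recursive rule is bracketed over the same span.

3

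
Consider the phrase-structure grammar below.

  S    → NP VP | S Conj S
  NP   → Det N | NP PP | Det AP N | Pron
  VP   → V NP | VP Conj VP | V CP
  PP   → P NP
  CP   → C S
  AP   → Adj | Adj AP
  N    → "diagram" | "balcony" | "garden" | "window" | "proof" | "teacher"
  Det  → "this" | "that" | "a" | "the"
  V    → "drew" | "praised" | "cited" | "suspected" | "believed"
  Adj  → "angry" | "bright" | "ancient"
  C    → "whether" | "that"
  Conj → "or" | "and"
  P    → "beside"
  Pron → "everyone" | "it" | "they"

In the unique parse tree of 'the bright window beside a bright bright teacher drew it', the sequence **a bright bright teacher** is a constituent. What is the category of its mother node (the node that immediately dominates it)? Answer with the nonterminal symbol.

PP

S
  NP
    NP
      Det: the
      AP
        Adj: bright
      N: window
    PP
      P: beside
      NP
        Det: a
        AP
          Adj: bright
          AP
            Adj: bright
        N: teacher
  VP
    V: drew
    NP
      Pron: it
The span 'a bright bright teacher' is the NP node built by NP → Det AP N.
Its mother is the PP built by PP → P NP.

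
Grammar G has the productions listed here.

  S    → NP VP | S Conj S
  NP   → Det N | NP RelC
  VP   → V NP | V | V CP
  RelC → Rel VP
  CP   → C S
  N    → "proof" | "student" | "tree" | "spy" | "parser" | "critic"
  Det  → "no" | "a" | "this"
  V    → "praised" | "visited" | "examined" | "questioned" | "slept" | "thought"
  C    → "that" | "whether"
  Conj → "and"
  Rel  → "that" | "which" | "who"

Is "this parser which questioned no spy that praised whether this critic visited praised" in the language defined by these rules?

S
  NP
    NP
      Det: this
      N: parser
    RelC
      Rel: which
      VP
        V: questioned
        NP
          NP
            Det: no
            N: spy
          RelC
            Rel: that
            VP
              V: praised
              CP
                C: whether
                S
                  NP
                    Det: this
                    N: critic
                  VP
                    V: visited
  VP
    V: praised
Each bracket corresponds to one application of a listed rule, so the string is derivable from S.

Grammatical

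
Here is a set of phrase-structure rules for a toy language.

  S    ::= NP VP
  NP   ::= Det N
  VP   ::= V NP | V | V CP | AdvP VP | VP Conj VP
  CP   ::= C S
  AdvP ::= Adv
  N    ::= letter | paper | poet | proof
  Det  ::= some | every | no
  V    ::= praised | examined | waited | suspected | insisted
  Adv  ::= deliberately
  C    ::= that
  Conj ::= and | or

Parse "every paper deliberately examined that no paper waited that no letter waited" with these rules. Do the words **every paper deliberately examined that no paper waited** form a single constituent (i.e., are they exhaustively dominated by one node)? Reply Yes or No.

No

[S [NP [Det every] [N paper]] [VP [AdvP [Adv deliberately]] [VP [V examined] [CP [C that] [S [NP [Det no] [N paper]] [VP [V waited] [CP [C that] [S [NP [Det no] [N letter]] [VP [V waited]]]]]]]]]]
The smallest constituent containing 'every paper deliberately examined that no paper waited' is the S spanning 'every paper deliberately examined that no paper waited that no letter waited'; no single node in the tree dominates exactly the given words.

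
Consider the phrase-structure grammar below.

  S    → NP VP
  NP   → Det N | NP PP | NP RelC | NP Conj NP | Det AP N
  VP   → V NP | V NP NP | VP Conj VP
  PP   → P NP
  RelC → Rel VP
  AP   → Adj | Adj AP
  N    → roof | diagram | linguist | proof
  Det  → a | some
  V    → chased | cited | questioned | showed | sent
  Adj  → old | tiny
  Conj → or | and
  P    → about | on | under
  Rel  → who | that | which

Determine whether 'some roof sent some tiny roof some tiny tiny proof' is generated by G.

Grammatical

[S [NP [Det some] [N roof]] [VP [V sent] [NP [Det some] [AP [Adj tiny]] [N roof]] [NP [Det some] [AP [Adj tiny] [AP [Adj tiny]]] [N proof]]]]
Every word is introduced by a lexical rule and the phrasal rules combine the resulting categories into a single S.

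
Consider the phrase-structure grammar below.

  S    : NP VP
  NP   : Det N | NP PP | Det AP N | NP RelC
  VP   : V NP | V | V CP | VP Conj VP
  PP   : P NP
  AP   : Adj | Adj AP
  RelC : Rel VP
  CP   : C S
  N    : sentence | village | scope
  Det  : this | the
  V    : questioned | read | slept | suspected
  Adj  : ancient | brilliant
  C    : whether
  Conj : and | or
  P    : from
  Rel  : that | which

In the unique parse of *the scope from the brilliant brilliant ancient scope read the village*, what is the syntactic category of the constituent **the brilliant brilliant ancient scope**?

[S [NP [NP [Det the] [N scope]] [PP [P from] [NP [Det the] [AP [Adj brilliant] [AP [Adj brilliant] [AP [Adj ancient]]]] [N scope]]]] [VP [V read] [NP [Det the] [N village]]]]
The span 'the brilliant brilliant ancient scope' is the NP node built by NP → Det AP N.

NP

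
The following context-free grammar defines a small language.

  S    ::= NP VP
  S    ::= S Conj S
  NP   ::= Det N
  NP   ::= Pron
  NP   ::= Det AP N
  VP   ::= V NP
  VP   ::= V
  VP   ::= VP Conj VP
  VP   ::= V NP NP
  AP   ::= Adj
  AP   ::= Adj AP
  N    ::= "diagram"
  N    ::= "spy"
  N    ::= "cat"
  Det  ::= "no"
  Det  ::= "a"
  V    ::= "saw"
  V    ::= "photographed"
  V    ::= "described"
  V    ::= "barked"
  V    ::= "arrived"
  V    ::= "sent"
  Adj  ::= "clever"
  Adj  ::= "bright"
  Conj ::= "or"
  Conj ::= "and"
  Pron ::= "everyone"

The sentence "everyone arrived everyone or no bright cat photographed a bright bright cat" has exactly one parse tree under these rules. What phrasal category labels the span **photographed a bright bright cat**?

[S [S [NP [Pron everyone]] [VP [V arrived] [NP [Pron everyone]]]] [Conj or] [S [NP [Det no] [AP [Adj bright]] [N cat]] [VP [V photographed] [NP [Det a] [AP [Adj bright] [AP [Adj bright]]] [N cat]]]]]
The span 'photographed a bright bright cat' is the VP node built by VP → V NP.

VP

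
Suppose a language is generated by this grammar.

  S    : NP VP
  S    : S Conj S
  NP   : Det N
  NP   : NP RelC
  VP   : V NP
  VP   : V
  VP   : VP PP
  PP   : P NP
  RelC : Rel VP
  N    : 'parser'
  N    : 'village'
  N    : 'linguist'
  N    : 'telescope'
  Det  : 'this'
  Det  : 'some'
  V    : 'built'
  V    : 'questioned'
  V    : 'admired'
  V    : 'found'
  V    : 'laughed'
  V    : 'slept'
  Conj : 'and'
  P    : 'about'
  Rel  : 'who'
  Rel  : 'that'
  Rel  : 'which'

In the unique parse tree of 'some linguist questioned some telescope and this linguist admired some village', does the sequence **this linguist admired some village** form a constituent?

[S [S [NP [Det some] [N linguist]] [VP [V questioned] [NP [Det some] [N telescope]]]] [Conj and] [S [NP [Det this] [N linguist]] [VP [V admired] [NP [Det some] [N village]]]]]
The words 'this linguist admired some village' are exhaustively dominated by a single S node (built by S → NP VP), so they form a constituent.

Yes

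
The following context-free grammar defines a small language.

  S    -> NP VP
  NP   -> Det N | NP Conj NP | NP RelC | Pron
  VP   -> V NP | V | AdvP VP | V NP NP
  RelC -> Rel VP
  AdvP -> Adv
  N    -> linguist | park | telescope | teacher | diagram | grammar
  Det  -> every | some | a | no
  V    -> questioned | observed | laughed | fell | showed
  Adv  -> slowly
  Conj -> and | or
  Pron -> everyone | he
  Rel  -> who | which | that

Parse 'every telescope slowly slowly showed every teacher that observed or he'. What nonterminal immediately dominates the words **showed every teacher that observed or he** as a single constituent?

S
  NP
    Det: every
    N: telescope
  VP
    AdvP
      Adv: slowly
    VP
      AdvP
        Adv: slowly
      VP
        V: showed
        NP
          NP
            NP
              Det: every
              N: teacher
            RelC
              Rel: that
              VP
                V: observed
          Conj: or
          NP
            Pron: he
The span 'showed every teacher that observed or he' is the VP node built by VP → V NP.

VP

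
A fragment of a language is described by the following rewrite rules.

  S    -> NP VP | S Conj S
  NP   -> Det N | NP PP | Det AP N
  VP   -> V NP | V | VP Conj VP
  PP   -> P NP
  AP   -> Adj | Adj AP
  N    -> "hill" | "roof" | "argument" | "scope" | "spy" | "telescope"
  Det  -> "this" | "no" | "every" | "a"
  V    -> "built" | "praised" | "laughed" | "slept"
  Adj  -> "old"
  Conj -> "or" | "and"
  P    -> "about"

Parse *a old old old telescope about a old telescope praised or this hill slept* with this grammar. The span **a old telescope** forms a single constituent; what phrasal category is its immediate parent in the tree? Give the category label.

S
  S
    NP
      NP
        Det: a
        AP
          Adj: old
          AP
            Adj: old
            AP
              Adj: old
        N: telescope
      PP
        P: about
        NP
          Det: a
          AP
            Adj: old
          N: telescope
    VP
      V: praised
  Conj: or
  S
    NP
      Det: this
      N: hill
    VP
      V: slept
The span 'a old telescope' is the NP node built by NP → Det AP N.
Its mother is the PP built by PP → P NP.

PP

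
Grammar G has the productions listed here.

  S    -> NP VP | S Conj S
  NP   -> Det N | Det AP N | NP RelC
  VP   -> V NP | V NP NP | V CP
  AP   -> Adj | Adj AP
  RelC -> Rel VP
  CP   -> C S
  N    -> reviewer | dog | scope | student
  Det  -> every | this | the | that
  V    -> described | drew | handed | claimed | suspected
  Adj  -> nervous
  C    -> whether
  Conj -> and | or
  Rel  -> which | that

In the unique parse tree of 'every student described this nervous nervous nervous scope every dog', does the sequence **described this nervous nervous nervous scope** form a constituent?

No

[S [NP [Det every] [N student]] [VP [V described] [NP [Det this] [AP [Adj nervous] [AP [Adj nervous] [AP [Adj nervous]]]] [N scope]] [NP [Det every] [N dog]]]]
The smallest constituent containing 'described this nervous nervous nervous scope' is the VP spanning 'described this nervous nervous nervous scope every dog'; no single node in the tree dominates exactly the given words.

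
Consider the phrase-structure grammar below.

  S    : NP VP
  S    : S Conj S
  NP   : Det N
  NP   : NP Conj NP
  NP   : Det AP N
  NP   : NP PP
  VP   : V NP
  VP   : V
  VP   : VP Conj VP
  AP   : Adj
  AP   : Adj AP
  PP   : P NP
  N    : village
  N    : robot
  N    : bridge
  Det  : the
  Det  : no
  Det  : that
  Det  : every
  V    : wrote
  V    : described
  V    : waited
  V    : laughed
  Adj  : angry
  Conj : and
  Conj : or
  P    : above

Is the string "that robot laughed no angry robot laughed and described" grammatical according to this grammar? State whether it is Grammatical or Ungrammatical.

Ungrammatical

For S → NP VP, the only prefix that parses as NP is 'that robot', but the remainder 'laughed no angry robot laughed and described' is not a VP under these rules. The alternative S rule S → S Conj S likewise has no satisfying split.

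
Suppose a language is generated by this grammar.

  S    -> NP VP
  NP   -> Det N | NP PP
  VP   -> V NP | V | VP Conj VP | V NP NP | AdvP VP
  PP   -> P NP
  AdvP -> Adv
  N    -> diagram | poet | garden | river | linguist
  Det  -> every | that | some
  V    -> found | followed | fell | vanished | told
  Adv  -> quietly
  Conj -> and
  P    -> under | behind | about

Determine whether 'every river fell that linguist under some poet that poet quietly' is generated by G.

For S → NP VP, the only prefix that parses as NP is 'every river', but the remainder 'fell that linguist under some poet that poet quietly' is not a VP under these rules.

Ungrammatical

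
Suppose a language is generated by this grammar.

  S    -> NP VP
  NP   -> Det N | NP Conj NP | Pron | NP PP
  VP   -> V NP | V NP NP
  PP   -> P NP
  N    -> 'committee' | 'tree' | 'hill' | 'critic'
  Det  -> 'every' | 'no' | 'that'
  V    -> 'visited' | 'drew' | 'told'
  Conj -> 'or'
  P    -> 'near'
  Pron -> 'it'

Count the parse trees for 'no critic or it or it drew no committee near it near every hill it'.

Two of the 4 distinct bracketings:
[S [NP [NP [Det no] [N critic]] [Conj or] [NP [NP [Pron it]] [Conj or] [NP [Pron it]]]] [VP [V drew] [NP [NP [Det no] [N committee]] [PP [P near] [NP [NP [Pron it]] [PP [P near] [NP [Det every] [N hill]]]]]] [NP [Pron it]]]]
[S [NP [NP [Det no] [N critic]] [Conj or] [NP [NP [Pron it]] [Conj or] [NP [Pron it]]]] [VP [V drew] [NP [NP [NP [Det no] [N committee]] [PP [P near] [NP [Pron it]]]] [PP [P near] [NP [Det every] [N hill]]]] [NP [Pron it]]]]
The trees differ in how a recursive rule is bracketed over the same span.

4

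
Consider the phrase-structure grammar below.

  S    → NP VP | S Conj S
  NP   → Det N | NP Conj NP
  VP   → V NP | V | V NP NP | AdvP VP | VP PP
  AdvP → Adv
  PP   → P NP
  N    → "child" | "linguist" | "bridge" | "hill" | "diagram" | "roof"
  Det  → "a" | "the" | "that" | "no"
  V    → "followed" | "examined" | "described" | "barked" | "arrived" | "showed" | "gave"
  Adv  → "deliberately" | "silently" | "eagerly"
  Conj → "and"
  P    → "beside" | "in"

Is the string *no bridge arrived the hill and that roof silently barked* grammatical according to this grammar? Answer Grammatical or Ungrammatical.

Grammatical

[S [S [NP [Det no] [N bridge]] [VP [V arrived] [NP [Det the] [N hill]]]] [Conj and] [S [NP [Det that] [N roof]] [VP [AdvP [Adv silently]] [VP [V barked]]]]]
The bracketing above is licensed at every node by one of the given productions, with S at the root.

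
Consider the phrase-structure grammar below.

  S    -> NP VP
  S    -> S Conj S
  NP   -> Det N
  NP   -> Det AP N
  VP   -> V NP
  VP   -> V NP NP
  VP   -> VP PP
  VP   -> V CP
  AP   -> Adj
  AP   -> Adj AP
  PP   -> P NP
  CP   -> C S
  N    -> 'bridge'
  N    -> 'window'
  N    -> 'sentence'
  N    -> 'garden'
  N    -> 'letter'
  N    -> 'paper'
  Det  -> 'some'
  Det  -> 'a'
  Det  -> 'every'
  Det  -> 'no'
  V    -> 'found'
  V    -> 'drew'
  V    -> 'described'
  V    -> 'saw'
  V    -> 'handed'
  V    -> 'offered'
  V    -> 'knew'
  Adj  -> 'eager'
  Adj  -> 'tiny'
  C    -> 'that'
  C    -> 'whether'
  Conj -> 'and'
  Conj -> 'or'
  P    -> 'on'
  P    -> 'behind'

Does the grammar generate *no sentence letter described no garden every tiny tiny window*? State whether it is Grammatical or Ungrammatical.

Ungrammatical

An N word can never sit immediately before an N word in any string this grammar generates, so the substring 'sentence letter' rules out a derivation.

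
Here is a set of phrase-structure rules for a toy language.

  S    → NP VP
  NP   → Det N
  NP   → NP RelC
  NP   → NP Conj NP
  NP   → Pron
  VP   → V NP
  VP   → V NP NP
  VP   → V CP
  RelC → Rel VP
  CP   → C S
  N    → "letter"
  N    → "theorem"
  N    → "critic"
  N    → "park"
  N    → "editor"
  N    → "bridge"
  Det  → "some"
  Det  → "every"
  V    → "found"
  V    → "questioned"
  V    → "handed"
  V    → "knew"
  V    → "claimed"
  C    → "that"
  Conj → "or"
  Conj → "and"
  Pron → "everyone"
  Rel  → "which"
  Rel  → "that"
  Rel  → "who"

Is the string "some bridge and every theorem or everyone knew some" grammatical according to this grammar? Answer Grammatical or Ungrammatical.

For S → NP VP, every NP-prefix leaves a non-VP remainder: after 'some bridge' the remainder is not a VP; after 'some bridge and every theorem' the remainder is not a VP; after 'some bridge and every theorem or everyone' the remainder is not a VP.

Ungrammatical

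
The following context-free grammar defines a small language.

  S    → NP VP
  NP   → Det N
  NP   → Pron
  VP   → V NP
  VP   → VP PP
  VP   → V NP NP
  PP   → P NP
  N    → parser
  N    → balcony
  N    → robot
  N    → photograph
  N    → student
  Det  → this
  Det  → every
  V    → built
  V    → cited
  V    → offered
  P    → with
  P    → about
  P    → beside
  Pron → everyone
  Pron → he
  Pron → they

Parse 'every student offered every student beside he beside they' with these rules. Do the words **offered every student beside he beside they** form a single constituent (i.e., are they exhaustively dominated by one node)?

[S [NP [Det every] [N student]] [VP [VP [VP [V offered] [NP [Det every] [N student]]] [PP [P beside] [NP [Pron he]]]] [PP [P beside] [NP [Pron they]]]]]
The words 'offered every student beside he beside they' are exhaustively dominated by a single VP node (built by VP → VP PP), so they form a constituent.

Yes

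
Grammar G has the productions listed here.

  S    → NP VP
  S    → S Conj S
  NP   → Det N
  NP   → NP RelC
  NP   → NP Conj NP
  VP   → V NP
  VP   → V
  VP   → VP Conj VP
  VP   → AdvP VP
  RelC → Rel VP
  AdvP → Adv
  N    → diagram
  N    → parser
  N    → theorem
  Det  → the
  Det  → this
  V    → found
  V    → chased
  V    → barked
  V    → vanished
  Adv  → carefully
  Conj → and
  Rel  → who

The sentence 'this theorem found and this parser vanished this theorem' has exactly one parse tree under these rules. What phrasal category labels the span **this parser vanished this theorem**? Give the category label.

[S [S [NP [Det this] [N theorem]] [VP [V found]]] [Conj and] [S [NP [Det this] [N parser]] [VP [V vanished] [NP [Det this] [N theorem]]]]]
The span 'this parser vanished this theorem' is the S node built by S → NP VP.

S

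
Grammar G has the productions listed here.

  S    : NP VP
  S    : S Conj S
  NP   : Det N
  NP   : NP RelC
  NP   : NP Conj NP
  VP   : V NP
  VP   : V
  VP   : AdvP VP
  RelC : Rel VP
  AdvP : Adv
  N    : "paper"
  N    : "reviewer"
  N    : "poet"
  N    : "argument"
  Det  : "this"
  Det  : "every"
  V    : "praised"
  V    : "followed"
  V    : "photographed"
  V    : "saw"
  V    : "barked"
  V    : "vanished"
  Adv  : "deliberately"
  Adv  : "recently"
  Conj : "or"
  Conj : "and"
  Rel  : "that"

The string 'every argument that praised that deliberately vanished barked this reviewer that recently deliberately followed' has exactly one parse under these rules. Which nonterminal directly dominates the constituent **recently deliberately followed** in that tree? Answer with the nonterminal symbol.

S
  NP
    NP
      NP
        Det: every
        N: argument
      RelC
        Rel: that
        VP
          V: praised
    RelC
      Rel: that
      VP
        AdvP
          Adv: deliberately
        VP
          V: vanished
  VP
    V: barked
    NP
      NP
        Det: this
        N: reviewer
      RelC
        Rel: that
        VP
          AdvP
            Adv: recently
          VP
            AdvP
              Adv: deliberately
            VP
              V: followed
The span 'recently deliberately followed' is the VP node built by VP → AdvP VP.
Its mother is the RelC built by RelC → Rel VP.

RelC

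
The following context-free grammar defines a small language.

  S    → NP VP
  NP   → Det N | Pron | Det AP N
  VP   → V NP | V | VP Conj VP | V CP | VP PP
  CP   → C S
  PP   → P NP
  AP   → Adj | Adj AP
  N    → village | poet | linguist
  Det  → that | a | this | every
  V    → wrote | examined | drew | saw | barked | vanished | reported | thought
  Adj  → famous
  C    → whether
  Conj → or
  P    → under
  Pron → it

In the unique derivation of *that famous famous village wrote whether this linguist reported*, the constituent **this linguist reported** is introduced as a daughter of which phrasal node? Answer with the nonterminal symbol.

CP

S
  NP
    Det: that
    AP
      Adj: famous
      AP
        Adj: famous
    N: village
  VP
    V: wrote
    CP
      C: whether
      S
        NP
          Det: this
          N: linguist
        VP
          V: reported
The span 'this linguist reported' is the S node built by S → NP VP.
Its mother is the CP built by CP → C S.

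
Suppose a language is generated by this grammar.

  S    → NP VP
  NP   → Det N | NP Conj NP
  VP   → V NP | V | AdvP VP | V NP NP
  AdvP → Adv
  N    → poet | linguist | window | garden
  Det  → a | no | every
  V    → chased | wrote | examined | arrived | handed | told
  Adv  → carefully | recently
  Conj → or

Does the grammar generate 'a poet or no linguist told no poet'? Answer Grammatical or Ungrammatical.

Grammatical

S
  NP
    NP
      Det: a
      N: poet
    Conj: or
    NP
      Det: no
      N: linguist
  VP
    V: told
    NP
      Det: no
      N: poet
Each bracket corresponds to one application of a listed rule, so the string is derivable from S.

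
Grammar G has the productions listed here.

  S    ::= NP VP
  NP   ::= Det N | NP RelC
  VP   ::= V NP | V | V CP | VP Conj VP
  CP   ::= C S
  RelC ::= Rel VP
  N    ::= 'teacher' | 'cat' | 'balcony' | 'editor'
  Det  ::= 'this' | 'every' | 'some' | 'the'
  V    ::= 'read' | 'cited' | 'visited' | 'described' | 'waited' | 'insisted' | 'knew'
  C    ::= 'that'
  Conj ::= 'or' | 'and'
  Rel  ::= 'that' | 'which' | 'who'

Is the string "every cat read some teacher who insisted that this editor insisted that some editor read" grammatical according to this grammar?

[S [NP [Det every] [N cat]] [VP [V read] [NP [NP [Det some] [N teacher]] [RelC [Rel who] [VP [V insisted] [CP [C that] [S [NP [Det this] [N editor]] [VP [V insisted] [CP [C that] [S [NP [Det some] [N editor]] [VP [V read]]]]]]]]]]]]
Each bracket corresponds to one application of a listed rule, so the string is derivable from S.

Grammatical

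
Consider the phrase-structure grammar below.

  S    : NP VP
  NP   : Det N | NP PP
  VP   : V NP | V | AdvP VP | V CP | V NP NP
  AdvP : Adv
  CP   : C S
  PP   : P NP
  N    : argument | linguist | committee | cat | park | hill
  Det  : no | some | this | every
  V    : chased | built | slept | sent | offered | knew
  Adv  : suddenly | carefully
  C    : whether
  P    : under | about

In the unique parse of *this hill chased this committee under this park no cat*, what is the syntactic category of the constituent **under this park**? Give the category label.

S
  NP
    Det: this
    N: hill
  VP
    V: chased
    NP
      NP
        Det: this
        N: committee
      PP
        P: under
        NP
          Det: this
          N: park
    NP
      Det: no
      N: cat
The span 'under this park' is the PP node built by PP → P NP.

PP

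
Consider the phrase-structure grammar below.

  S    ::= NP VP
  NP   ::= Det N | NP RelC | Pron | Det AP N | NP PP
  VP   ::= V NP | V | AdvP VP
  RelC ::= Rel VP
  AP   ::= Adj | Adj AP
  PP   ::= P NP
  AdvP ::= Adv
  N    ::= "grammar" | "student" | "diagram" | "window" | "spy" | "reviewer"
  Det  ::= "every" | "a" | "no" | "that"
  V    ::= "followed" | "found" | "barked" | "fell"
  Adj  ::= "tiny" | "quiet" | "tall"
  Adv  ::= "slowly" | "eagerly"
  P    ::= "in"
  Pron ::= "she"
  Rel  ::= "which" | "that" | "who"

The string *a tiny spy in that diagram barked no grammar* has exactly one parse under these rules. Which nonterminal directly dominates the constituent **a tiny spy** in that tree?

[S [NP [NP [Det a] [AP [Adj tiny]] [N spy]] [PP [P in] [NP [Det that] [N diagram]]]] [VP [V barked] [NP [Det no] [N grammar]]]]
The span 'a tiny spy' is the NP node built by NP → Det AP N.
Its mother is the NP built by NP → NP PP.

NP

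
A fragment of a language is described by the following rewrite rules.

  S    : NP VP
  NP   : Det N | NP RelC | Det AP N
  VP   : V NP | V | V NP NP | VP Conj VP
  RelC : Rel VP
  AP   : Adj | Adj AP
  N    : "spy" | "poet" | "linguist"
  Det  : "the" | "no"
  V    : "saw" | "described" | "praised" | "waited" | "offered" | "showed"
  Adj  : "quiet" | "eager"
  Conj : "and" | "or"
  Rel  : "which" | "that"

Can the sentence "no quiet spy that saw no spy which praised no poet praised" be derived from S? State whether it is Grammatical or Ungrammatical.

[S [NP [NP [Det no] [AP [Adj quiet]] [N spy]] [RelC [Rel that] [VP [V saw] [NP [NP [Det no] [N spy]] [RelC [Rel which] [VP [V praised] [NP [Det no] [N poet]]]]]]]] [VP [V praised]]]
Each bracket corresponds to one application of a listed rule, so the string is derivable from S.

Grammatical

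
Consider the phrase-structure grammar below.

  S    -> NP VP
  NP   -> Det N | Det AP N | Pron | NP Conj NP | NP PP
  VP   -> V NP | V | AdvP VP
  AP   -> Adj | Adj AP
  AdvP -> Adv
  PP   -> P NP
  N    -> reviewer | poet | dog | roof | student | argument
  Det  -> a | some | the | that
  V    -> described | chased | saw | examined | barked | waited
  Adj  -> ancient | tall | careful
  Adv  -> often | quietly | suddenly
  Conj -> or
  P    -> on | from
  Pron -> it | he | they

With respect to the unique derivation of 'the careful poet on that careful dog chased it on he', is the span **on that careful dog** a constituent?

[S [NP [NP [Det the] [AP [Adj careful]] [N poet]] [PP [P on] [NP [Det that] [AP [Adj careful]] [N dog]]]] [VP [V chased] [NP [NP [Pron it]] [PP [P on] [NP [Pron he]]]]]]
The words 'on that careful dog' are exhaustively dominated by a single PP node (built by PP → P NP), so they form a constituent.

Yes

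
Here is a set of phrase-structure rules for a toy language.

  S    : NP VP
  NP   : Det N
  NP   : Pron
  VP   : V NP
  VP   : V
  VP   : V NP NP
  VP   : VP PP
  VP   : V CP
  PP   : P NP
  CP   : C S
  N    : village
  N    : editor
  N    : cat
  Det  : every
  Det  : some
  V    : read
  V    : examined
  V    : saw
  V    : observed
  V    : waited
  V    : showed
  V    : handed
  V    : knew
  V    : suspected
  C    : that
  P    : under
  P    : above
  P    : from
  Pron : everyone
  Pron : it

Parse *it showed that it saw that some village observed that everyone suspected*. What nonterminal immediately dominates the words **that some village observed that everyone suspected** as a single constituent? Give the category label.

CP

S
  NP
    Pron: it
  VP
    V: showed
    CP
      C: that
      S
        NP
          Pron: it
        VP
          V: saw
          CP
            C: that
            S
              NP
                Det: some
                N: village
              VP
                V: observed
                CP
                  C: that
                  S
                    NP
                      Pron: everyone
                    VP
                      V: suspected
The span 'that some village observed that everyone suspected' is the CP node built by CP → C S.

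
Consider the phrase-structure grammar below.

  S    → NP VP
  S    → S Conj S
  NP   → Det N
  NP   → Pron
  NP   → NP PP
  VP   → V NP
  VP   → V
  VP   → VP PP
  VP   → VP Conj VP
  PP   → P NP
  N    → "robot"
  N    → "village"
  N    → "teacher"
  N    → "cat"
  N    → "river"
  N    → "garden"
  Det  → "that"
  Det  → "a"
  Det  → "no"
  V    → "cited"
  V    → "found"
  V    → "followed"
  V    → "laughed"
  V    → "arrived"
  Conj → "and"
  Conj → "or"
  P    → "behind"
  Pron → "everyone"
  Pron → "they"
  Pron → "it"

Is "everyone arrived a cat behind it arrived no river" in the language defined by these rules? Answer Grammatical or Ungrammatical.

Ungrammatical

For S → NP VP, the only prefix that parses as NP is 'everyone', but the remainder 'arrived a cat behind it arrived no river' is not a VP under these rules. The alternative S rule S → S Conj S likewise has no satisfying split.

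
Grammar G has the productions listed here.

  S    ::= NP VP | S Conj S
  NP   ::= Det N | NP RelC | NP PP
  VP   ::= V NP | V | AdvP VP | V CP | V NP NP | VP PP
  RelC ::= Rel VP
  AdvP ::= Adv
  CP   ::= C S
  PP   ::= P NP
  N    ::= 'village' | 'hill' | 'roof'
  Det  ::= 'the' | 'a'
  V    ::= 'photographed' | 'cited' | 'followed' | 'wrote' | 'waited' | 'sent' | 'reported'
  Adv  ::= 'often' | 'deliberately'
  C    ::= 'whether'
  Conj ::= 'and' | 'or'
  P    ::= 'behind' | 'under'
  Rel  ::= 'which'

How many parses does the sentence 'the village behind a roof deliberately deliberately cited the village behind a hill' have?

4

Two of the 4 distinct bracketings:
[S [NP [NP [Det the] [N village]] [PP [P behind] [NP [Det a] [N roof]]]] [VP [AdvP [Adv deliberately]] [VP [AdvP [Adv deliberately]] [VP [V cited] [NP [NP [Det the] [N village]] [PP [P behind] [NP [Det a] [N hill]]]]]]]]
[S [NP [NP [Det the] [N village]] [PP [P behind] [NP [Det a] [N roof]]]] [VP [AdvP [Adv deliberately]] [VP [AdvP [Adv deliberately]] [VP [VP [V cited] [NP [Det the] [N village]]] [PP [P behind] [NP [Det a] [N hill]]]]]]]
The difference turns on whether VP → VP PP is used at the relevant span, versus an alternative expansion of VP.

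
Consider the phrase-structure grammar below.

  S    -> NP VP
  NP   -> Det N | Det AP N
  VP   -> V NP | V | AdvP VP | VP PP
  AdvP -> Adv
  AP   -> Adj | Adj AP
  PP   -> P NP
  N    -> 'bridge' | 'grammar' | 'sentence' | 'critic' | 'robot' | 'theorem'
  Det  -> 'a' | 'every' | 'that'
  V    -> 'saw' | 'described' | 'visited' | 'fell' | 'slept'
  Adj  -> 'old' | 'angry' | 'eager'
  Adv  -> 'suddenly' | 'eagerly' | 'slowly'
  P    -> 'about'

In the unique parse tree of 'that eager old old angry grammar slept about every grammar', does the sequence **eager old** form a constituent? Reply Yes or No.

[S [NP [Det that] [AP [Adj eager] [AP [Adj old] [AP [Adj old] [AP [Adj angry]]]]] [N grammar]] [VP [VP [V slept]] [PP [P about] [NP [Det every] [N grammar]]]]]
The smallest constituent containing 'eager old' is the AP spanning 'eager old old angry'; no single node in the tree dominates exactly the given words.

No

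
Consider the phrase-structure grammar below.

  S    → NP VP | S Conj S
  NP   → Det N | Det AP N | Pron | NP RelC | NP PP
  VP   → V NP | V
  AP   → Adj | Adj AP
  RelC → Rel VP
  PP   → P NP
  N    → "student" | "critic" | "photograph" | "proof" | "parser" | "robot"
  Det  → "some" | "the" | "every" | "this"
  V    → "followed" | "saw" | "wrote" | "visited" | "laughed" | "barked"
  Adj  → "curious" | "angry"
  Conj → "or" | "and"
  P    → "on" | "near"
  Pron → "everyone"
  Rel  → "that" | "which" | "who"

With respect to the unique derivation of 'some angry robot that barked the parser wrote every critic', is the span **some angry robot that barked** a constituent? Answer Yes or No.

[S [NP [NP [Det some] [AP [Adj angry]] [N robot]] [RelC [Rel that] [VP [V barked] [NP [Det the] [N parser]]]]] [VP [V wrote] [NP [Det every] [N critic]]]]
The smallest constituent containing 'some angry robot that barked' is the NP spanning 'some angry robot that barked the parser'; no single node in the tree dominates exactly the given words.

No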